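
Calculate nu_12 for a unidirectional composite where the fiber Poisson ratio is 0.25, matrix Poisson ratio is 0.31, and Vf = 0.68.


nu_12 = nu_f*Vf + nu_m*(1-Vf) = 0.25*0.68 + 0.31*0.32 = 0.2692

0.2692


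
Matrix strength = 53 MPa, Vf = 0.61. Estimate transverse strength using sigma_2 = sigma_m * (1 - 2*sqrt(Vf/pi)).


factor = 1 - 2*sqrt(0.61/pi) = 0.1187
sigma_2 = 53 * 0.1187 = 6.29 MPa

6.29 MPa


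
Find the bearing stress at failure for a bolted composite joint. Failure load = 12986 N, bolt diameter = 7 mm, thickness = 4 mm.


sigma_br = F/(d*h) = 12986/(7*4) = 463.8 MPa

463.8 MPa


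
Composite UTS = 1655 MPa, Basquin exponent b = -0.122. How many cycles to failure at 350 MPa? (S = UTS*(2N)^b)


N = 0.5 * (S/UTS)^(1/b) = 0.5 * (350/1655)^(1/-0.122) = 169645.9108 cycles

169645.9108 cycles


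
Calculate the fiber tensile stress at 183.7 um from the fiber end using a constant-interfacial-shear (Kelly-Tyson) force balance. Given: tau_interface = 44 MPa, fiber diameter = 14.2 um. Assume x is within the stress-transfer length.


Force balance: sigma_f * (pi*d^2/4) = tau * (pi*d) * x  ->  sigma_f = 4 * tau * x / d
sigma_f = 4 * 44 * 183.7 / 14.2 = 2276.8 MPa

2276.8 MPa


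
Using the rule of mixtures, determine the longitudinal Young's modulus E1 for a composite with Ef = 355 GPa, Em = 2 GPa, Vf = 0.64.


E1 = Ef*Vf + Em*(1-Vf) = 355*0.64 + 2*0.36 = 227.92 GPa

227.92 GPa


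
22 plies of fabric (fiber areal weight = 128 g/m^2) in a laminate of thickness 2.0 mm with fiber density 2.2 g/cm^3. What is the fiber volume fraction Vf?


Vf = n * FAW / (rho_f * h * 1000) = 22 * 128 / (2.2 * 2.0 * 1000) = 0.64

0.64


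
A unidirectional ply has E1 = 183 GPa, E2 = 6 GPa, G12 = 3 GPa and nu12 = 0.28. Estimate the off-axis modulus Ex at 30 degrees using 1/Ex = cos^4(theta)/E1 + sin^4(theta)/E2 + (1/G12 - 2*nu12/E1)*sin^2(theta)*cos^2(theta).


cos^4(30) = 0.5625, sin^4(30) = 0.0625, sin^2(30)*cos^2(30) = 0.1875
1/G12 - 2*nu12/E1 = 1/3 - 2*0.28/183 = 0.330273 GPa^-1
1/Ex = 0.5625/183 + 0.0625/6 + 0.330273*0.1875 = 0.0754167 GPa^-1
Ex = 13.26 GPa

13.26 GPa


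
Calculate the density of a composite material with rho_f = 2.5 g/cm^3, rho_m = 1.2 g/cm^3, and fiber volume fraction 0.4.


rho_c = rho_f*Vf + rho_m*(1-Vf) = 2.5*0.4 + 1.2*0.6 = 1.72 g/cm^3

1.72 g/cm^3


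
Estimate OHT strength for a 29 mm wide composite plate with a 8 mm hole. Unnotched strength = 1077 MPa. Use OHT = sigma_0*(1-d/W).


OHT = sigma_0*(1-d/W) = 1077*(1-8/29) = 779.9 MPa

779.9 MPa


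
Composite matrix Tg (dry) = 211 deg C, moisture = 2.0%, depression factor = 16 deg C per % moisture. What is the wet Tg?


Tg_wet = Tg_dry - k*moisture = 211 - 16*2.0 = 179.0 deg C

179.0 deg C


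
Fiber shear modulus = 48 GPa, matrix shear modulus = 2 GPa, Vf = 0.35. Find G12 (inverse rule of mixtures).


1/G12 = Vf/Gf + (1-Vf)/Gm = 0.35/48 + 0.65/2
G12 = 3.01 GPa

3.01 GPa


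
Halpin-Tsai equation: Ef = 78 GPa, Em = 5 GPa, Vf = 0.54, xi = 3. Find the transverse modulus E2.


eta = (Ef/Em - 1)/(Ef/Em + xi) = (15.6 - 1)/(15.6 + 3) = 0.7849
E2 = Em*(1+xi*eta*Vf)/(1-eta*Vf) = 19.71 GPa

19.71 GPa


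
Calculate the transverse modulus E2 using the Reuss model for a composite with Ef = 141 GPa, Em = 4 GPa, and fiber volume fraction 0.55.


1/E2 = Vf/Ef + (1-Vf)/Em = 0.55/141 + 0.45/4
E2 = 8.59 GPa

8.59 GPa


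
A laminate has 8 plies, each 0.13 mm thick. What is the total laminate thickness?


h = n * t_ply = 8 * 0.13 = 1.04 mm

1.04 mm


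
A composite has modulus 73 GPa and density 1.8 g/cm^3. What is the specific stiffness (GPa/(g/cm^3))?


Specific stiffness = E/rho = 73/1.8 = 40.6 GPa/(g/cm^3)

40.6 GPa/(g/cm^3)


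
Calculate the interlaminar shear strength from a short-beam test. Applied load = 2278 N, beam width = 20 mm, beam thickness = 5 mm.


ILSS = 3F/(4bh) = 3*2278/(4*20*5) = 17.09 MPa

17.09 MPa


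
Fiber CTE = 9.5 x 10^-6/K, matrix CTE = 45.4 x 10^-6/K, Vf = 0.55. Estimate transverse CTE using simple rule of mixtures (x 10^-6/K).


alpha_2 = alpha_f*Vf + alpha_m*(1-Vf) = 9.5*0.55 + 45.4*0.45 = 25.7 x 10^-6/K

25.7 x 10^-6/K


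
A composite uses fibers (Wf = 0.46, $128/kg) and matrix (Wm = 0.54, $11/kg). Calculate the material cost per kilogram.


Cost = cost_f*Wf + cost_m*Wm = 128*0.46 + 11*0.54 = $64.82/kg

$64.82/kg


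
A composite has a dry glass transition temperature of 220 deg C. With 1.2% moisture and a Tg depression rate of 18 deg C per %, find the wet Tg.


Tg_wet = Tg_dry - k*moisture = 220 - 18*1.2 = 198.4 deg C

198.4 deg C


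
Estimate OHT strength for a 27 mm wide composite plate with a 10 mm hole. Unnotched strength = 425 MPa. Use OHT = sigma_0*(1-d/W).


OHT = sigma_0*(1-d/W) = 425*(1-10/27) = 267.6 MPa

267.6 MPa


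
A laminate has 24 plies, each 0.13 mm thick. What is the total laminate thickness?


h = n * t_ply = 24 * 0.13 = 3.12 mm

3.12 mm


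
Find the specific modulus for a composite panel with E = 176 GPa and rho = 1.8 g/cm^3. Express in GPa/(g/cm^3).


Specific stiffness = E/rho = 176/1.8 = 97.8 GPa/(g/cm^3)

97.8 GPa/(g/cm^3)


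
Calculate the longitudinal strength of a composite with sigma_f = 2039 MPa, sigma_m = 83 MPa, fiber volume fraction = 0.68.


sigma_1 = sigma_f*Vf + sigma_m*(1-Vf) = 2039*0.68 + 83*0.32 = 1413.1 MPa

1413.1 MPa


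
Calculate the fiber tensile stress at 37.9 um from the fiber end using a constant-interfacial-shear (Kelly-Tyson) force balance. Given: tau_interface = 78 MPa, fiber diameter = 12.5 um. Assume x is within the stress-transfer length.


Force balance: sigma_f * (pi*d^2/4) = tau * (pi*d) * x  ->  sigma_f = 4 * tau * x / d
sigma_f = 4 * 78 * 37.9 / 12.5 = 946.0 MPa

946.0 MPa


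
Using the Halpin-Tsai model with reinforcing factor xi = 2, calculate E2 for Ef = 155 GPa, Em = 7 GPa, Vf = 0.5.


eta = (Ef/Em - 1)/(Ef/Em + xi) = (22.1429 - 1)/(22.1429 + 2) = 0.8757
E2 = Em*(1+xi*eta*Vf)/(1-eta*Vf) = 23.36 GPa

23.36 GPa


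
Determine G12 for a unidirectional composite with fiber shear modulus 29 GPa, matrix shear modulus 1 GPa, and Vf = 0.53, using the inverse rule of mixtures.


1/G12 = Vf/Gf + (1-Vf)/Gm = 0.53/29 + 0.47/1
G12 = 2.05 GPa

2.05 GPa


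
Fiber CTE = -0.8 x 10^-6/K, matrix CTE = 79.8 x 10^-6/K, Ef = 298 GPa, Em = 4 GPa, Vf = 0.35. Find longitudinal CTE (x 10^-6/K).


E1 = Ef*Vf + Em*(1-Vf) = 106.9
alpha_1 = (alpha_f*Ef*Vf + alpha_m*Em*(1-Vf))/E1 = 1.16 x 10^-6/K

1.16 x 10^-6/K


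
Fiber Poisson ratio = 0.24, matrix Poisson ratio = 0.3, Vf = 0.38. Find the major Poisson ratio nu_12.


nu_12 = nu_f*Vf + nu_m*(1-Vf) = 0.24*0.38 + 0.3*0.62 = 0.2772

0.2772


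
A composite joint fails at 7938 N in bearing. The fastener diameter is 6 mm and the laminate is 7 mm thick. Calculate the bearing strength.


sigma_br = F/(d*h) = 7938/(6*7) = 189.0 MPa

189.0 MPa


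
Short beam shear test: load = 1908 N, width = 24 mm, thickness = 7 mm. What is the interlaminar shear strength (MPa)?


ILSS = 3F/(4bh) = 3*1908/(4*24*7) = 8.52 MPa

8.52 MPa


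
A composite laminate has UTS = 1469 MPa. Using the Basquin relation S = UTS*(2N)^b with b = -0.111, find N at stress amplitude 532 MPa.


N = 0.5 * (S/UTS)^(1/b) = 0.5 * (532/1469)^(1/-0.111) = 4709.0732 cycles

4709.0732 cycles


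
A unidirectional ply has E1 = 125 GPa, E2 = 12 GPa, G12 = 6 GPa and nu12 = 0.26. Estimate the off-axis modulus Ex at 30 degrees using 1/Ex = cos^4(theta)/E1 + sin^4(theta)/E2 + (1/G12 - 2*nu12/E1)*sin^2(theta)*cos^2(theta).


cos^4(30) = 0.5625, sin^4(30) = 0.0625, sin^2(30)*cos^2(30) = 0.1875
1/G12 - 2*nu12/E1 = 1/6 - 2*0.26/125 = 0.162507 GPa^-1
1/Ex = 0.5625/125 + 0.0625/12 + 0.162507*0.1875 = 0.0401783 GPa^-1
Ex = 24.89 GPa

24.89 GPa


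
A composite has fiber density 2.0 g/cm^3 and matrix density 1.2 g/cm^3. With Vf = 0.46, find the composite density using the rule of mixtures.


rho_c = rho_f*Vf + rho_m*(1-Vf) = 2.0*0.46 + 1.2*0.54 = 1.568 g/cm^3

1.568 g/cm^3


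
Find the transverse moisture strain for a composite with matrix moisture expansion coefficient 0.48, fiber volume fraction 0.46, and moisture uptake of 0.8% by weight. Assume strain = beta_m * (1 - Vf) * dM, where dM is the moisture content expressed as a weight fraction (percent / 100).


dM = 0.8/100 = 0.008
strain = beta_m * (1-Vf) * dM = 0.48 * 0.54 * 0.008 = 0.0020736

0.0020736


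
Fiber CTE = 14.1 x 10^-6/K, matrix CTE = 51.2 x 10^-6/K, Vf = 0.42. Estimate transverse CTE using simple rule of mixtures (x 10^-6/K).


alpha_2 = alpha_f*Vf + alpha_m*(1-Vf) = 14.1*0.42 + 51.2*0.58 = 35.6 x 10^-6/K

35.6 x 10^-6/K


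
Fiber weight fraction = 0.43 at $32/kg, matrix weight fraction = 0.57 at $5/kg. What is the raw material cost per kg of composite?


Cost = cost_f*Wf + cost_m*Wm = 32*0.43 + 5*0.57 = $16.61/kg

$16.61/kg


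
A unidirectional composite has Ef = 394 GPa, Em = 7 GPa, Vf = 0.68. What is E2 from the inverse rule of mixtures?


1/E2 = Vf/Ef + (1-Vf)/Em = 0.68/394 + 0.32/7
E2 = 21.08 GPa

21.08 GPa


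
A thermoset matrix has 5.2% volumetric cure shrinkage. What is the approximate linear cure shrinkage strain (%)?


Linear shrinkage ≈ vol_shrink/3 = 5.2/3 = 1.733%

1.733%


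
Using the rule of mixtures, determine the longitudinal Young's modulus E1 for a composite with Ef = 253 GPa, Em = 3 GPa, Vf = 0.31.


E1 = Ef*Vf + Em*(1-Vf) = 253*0.31 + 3*0.69 = 80.5 GPa

80.5 GPa


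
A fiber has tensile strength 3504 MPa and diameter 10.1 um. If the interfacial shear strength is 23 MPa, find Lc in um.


Lc = sigma_f * d / (2 * tau_i) = 3504 * 10.1 / (2 * 23) = 769.4 um

769.4 um


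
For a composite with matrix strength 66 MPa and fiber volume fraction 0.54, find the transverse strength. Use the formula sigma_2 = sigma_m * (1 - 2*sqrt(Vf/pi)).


factor = 1 - 2*sqrt(0.54/pi) = 0.1708
sigma_2 = 66 * 0.1708 = 11.27 MPa

11.27 MPa


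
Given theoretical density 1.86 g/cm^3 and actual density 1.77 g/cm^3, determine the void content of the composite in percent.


Void% = (rho_theo - rho_actual)/rho_theo * 100 = (1.86 - 1.77)/1.86 * 100 = 4.84%

4.84%


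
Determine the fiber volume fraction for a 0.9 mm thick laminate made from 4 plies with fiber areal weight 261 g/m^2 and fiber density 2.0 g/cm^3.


Vf = n * FAW / (rho_f * h * 1000) = 4 * 261 / (2.0 * 0.9 * 1000) = 0.58

0.58


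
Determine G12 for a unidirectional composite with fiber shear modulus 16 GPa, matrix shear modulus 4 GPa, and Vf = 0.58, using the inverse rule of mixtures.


1/G12 = Vf/Gf + (1-Vf)/Gm = 0.58/16 + 0.42/4
G12 = 7.08 GPa

7.08 GPa


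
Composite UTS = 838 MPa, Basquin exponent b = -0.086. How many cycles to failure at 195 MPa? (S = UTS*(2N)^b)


N = 0.5 * (S/UTS)^(1/b) = 0.5 * (195/838)^(1/-0.086) = 1.1531e+07 cycles

1.1531e+07 cycles


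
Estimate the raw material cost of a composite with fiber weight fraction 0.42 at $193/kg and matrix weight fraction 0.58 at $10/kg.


Cost = cost_f*Wf + cost_m*Wm = 193*0.42 + 10*0.58 = $86.86/kg

$86.86/kg


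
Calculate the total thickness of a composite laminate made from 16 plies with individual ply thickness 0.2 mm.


h = n * t_ply = 16 * 0.2 = 3.2 mm

3.2 mm


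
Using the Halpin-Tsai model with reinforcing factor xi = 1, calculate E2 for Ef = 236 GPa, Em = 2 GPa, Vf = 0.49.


eta = (Ef/Em - 1)/(Ef/Em + xi) = (118.0 - 1)/(118.0 + 1) = 0.9832
E2 = Em*(1+xi*eta*Vf)/(1-eta*Vf) = 5.72 GPa

5.72 GPa


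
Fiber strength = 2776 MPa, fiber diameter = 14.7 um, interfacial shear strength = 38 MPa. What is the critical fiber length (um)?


Lc = sigma_f * d / (2 * tau_i) = 2776 * 14.7 / (2 * 38) = 536.9 um

536.9 um


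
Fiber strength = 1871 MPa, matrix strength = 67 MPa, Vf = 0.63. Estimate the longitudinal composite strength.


sigma_1 = sigma_f*Vf + sigma_m*(1-Vf) = 1871*0.63 + 67*0.37 = 1203.5 MPa

1203.5 MPa


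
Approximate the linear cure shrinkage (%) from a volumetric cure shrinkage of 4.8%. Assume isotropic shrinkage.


Linear shrinkage ≈ vol_shrink/3 = 4.8/3 = 1.6%

1.6%


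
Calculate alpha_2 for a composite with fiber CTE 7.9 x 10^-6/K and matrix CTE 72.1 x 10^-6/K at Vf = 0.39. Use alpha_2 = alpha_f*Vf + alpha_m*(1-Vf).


alpha_2 = alpha_f*Vf + alpha_m*(1-Vf) = 7.9*0.39 + 72.1*0.61 = 47.1 x 10^-6/K

47.1 x 10^-6/K


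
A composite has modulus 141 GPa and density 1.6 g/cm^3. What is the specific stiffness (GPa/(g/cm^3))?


Specific stiffness = E/rho = 141/1.6 = 88.1 GPa/(g/cm^3)

88.1 GPa/(g/cm^3)


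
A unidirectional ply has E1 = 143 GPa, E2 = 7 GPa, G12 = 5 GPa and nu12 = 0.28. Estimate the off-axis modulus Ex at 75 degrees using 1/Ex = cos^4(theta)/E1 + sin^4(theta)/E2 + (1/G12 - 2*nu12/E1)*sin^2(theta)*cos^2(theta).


cos^4(75) = 0.004487, sin^4(75) = 0.870513, sin^2(75)*cos^2(75) = 0.0625
1/G12 - 2*nu12/E1 = 1/5 - 2*0.28/143 = 0.196084 GPa^-1
1/Ex = 0.004487/143 + 0.870513/7 + 0.196084*0.0625 = 0.1366456 GPa^-1
Ex = 7.32 GPa

7.32 GPa


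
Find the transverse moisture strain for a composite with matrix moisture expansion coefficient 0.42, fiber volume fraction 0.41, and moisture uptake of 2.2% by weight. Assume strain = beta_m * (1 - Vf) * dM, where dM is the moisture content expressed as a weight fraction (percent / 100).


dM = 2.2/100 = 0.022
strain = beta_m * (1-Vf) * dM = 0.42 * 0.59 * 0.022 = 0.0054516

0.0054516


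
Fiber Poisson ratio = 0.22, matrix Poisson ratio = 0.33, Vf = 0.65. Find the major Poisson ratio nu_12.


nu_12 = nu_f*Vf + nu_m*(1-Vf) = 0.22*0.65 + 0.33*0.35 = 0.2585

0.2585


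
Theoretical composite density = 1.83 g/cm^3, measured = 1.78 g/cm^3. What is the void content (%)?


Void% = (rho_theo - rho_actual)/rho_theo * 100 = (1.83 - 1.78)/1.83 * 100 = 2.73%

2.73%


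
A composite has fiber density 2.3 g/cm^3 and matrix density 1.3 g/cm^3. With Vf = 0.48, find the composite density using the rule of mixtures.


rho_c = rho_f*Vf + rho_m*(1-Vf) = 2.3*0.48 + 1.3*0.52 = 1.78 g/cm^3

1.78 g/cm^3


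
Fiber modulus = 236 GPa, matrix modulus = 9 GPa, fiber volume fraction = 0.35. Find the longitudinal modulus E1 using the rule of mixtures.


E1 = Ef*Vf + Em*(1-Vf) = 236*0.35 + 9*0.65 = 88.45 GPa

88.45 GPa


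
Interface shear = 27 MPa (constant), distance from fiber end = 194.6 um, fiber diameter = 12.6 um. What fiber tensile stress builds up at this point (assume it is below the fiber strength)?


Force balance: sigma_f * (pi*d^2/4) = tau * (pi*d) * x  ->  sigma_f = 4 * tau * x / d
sigma_f = 4 * 27 * 194.6 / 12.6 = 1668.0 MPa

1668.0 MPa


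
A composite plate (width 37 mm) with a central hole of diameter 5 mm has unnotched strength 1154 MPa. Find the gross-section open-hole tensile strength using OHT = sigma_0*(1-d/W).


OHT = sigma_0*(1-d/W) = 1154*(1-5/37) = 998.1 MPa

998.1 MPa


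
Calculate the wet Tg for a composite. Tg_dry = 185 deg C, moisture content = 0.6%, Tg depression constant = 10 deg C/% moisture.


Tg_wet = Tg_dry - k*moisture = 185 - 10*0.6 = 179.0 deg C

179.0 deg C


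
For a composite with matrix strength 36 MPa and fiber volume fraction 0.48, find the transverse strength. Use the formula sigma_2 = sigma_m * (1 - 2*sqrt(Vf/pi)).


factor = 1 - 2*sqrt(0.48/pi) = 0.2182
sigma_2 = 36 * 0.2182 = 7.86 MPa

7.86 MPa


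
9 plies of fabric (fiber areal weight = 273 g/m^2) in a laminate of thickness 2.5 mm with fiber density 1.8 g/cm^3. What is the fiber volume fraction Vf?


Vf = n * FAW / (rho_f * h * 1000) = 9 * 273 / (1.8 * 2.5 * 1000) = 0.546

0.546


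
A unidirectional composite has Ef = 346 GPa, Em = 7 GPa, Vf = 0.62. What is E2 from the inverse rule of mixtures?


1/E2 = Vf/Ef + (1-Vf)/Em = 0.62/346 + 0.38/7
E2 = 17.83 GPa

17.83 GPa


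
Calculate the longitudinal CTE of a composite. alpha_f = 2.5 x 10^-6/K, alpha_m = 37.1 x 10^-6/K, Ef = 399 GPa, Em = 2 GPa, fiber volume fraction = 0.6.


E1 = Ef*Vf + Em*(1-Vf) = 240.2
alpha_1 = (alpha_f*Ef*Vf + alpha_m*Em*(1-Vf))/E1 = 2.62 x 10^-6/K

2.62 x 10^-6/K


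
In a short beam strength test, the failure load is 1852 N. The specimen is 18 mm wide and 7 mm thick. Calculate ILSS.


ILSS = 3F/(4bh) = 3*1852/(4*18*7) = 11.02 MPa

11.02 MPa


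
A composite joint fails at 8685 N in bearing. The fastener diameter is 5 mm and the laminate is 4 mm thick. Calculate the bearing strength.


sigma_br = F/(d*h) = 8685/(5*4) = 434.3 MPa

434.3 MPa


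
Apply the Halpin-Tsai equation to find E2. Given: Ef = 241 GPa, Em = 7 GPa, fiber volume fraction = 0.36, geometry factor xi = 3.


eta = (Ef/Em - 1)/(Ef/Em + xi) = (34.4286 - 1)/(34.4286 + 3) = 0.8931
E2 = Em*(1+xi*eta*Vf)/(1-eta*Vf) = 20.27 GPa

20.27 GPa


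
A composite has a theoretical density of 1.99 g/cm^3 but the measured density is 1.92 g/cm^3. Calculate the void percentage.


Void% = (rho_theo - rho_actual)/rho_theo * 100 = (1.99 - 1.92)/1.99 * 100 = 3.52%

3.52%


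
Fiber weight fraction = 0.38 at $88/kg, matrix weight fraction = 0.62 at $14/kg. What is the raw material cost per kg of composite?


Cost = cost_f*Wf + cost_m*Wm = 88*0.38 + 14*0.62 = $42.12/kg

$42.12/kg


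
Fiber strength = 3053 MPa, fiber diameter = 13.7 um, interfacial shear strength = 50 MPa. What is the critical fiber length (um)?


Lc = sigma_f * d / (2 * tau_i) = 3053 * 13.7 / (2 * 50) = 418.3 um

418.3 um


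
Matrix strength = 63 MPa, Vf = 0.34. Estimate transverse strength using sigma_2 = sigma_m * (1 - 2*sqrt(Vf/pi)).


factor = 1 - 2*sqrt(0.34/pi) = 0.342
sigma_2 = 63 * 0.342 = 21.55 MPa

21.55 MPa


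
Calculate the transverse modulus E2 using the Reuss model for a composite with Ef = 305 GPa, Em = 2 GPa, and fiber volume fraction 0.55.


1/E2 = Vf/Ef + (1-Vf)/Em = 0.55/305 + 0.45/2
E2 = 4.41 GPa

4.41 GPa


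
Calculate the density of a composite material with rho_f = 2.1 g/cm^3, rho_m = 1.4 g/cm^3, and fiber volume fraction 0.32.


rho_c = rho_f*Vf + rho_m*(1-Vf) = 2.1*0.32 + 1.4*0.68 = 1.624 g/cm^3

1.624 g/cm^3


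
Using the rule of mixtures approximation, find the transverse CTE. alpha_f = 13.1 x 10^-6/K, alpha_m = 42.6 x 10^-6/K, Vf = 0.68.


alpha_2 = alpha_f*Vf + alpha_m*(1-Vf) = 13.1*0.68 + 42.6*0.32 = 22.5 x 10^-6/K

22.5 x 10^-6/K


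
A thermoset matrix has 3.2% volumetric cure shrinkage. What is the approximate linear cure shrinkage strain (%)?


Linear shrinkage ≈ vol_shrink/3 = 3.2/3 = 1.067%

1.067%


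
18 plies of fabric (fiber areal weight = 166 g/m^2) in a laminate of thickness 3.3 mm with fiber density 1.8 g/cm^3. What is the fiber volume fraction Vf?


Vf = n * FAW / (rho_f * h * 1000) = 18 * 166 / (1.8 * 3.3 * 1000) = 0.503

0.503


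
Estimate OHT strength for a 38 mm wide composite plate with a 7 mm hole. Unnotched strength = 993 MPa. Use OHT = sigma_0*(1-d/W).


OHT = sigma_0*(1-d/W) = 993*(1-7/38) = 810.1 MPa

810.1 MPa


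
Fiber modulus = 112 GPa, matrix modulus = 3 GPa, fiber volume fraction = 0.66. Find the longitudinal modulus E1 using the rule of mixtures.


E1 = Ef*Vf + Em*(1-Vf) = 112*0.66 + 3*0.34 = 74.94 GPa

74.94 GPa


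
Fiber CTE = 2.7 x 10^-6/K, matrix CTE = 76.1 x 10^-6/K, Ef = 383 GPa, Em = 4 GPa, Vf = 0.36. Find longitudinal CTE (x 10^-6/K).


E1 = Ef*Vf + Em*(1-Vf) = 140.44
alpha_1 = (alpha_f*Ef*Vf + alpha_m*Em*(1-Vf))/E1 = 4.04 x 10^-6/K

4.04 x 10^-6/K


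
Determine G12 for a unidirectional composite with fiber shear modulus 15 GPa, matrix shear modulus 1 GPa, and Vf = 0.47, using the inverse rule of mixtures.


1/G12 = Vf/Gf + (1-Vf)/Gm = 0.47/15 + 0.53/1
G12 = 1.78 GPa

1.78 GPa


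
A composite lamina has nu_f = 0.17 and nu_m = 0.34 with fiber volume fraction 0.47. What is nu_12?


nu_12 = nu_f*Vf + nu_m*(1-Vf) = 0.17*0.47 + 0.34*0.53 = 0.2601

0.2601


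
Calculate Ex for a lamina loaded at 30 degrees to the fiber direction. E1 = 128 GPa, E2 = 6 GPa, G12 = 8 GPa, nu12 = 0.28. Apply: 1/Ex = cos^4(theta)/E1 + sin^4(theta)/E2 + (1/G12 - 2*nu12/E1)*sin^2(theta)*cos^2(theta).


cos^4(30) = 0.5625, sin^4(30) = 0.0625, sin^2(30)*cos^2(30) = 0.1875
1/G12 - 2*nu12/E1 = 1/8 - 2*0.28/128 = 0.120625 GPa^-1
1/Ex = 0.5625/128 + 0.0625/6 + 0.120625*0.1875 = 0.0374284 GPa^-1
Ex = 26.72 GPa

26.72 GPa


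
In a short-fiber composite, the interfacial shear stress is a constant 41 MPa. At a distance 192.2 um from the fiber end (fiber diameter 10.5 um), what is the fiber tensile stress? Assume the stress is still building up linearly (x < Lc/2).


Force balance: sigma_f * (pi*d^2/4) = tau * (pi*d) * x  ->  sigma_f = 4 * tau * x / d
sigma_f = 4 * 41 * 192.2 / 10.5 = 3002.0 MPa

3002.0 MPa


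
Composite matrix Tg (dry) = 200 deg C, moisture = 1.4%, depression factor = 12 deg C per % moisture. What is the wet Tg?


Tg_wet = Tg_dry - k*moisture = 200 - 12*1.4 = 183.2 deg C

183.2 deg C


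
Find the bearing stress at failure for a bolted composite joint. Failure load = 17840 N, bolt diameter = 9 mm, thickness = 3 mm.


sigma_br = F/(d*h) = 17840/(9*3) = 660.7 MPa

660.7 MPa


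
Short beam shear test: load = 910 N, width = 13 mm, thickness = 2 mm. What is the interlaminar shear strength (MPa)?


ILSS = 3F/(4bh) = 3*910/(4*13*2) = 26.25 MPa

26.25 MPa


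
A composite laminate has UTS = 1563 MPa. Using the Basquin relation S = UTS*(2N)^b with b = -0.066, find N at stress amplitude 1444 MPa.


N = 0.5 * (S/UTS)^(1/b) = 0.5 * (1444/1563)^(1/-0.066) = 1.6598 cycles

1.6598 cycles


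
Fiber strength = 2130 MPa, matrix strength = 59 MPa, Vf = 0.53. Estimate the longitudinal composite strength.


sigma_1 = sigma_f*Vf + sigma_m*(1-Vf) = 2130*0.53 + 59*0.47 = 1156.6 MPa

1156.6 MPa


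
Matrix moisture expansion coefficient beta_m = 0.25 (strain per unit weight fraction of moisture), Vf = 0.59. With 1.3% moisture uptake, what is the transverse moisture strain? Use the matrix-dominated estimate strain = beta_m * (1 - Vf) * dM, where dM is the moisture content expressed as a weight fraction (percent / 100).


dM = 1.3/100 = 0.013
strain = beta_m * (1-Vf) * dM = 0.25 * 0.41 * 0.013 = 0.0013325

0.0013325


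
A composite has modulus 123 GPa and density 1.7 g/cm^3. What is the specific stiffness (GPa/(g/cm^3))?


Specific stiffness = E/rho = 123/1.7 = 72.4 GPa/(g/cm^3)

72.4 GPa/(g/cm^3)


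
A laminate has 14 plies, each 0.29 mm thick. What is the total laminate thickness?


h = n * t_ply = 14 * 0.29 = 4.06 mm

4.06 mm


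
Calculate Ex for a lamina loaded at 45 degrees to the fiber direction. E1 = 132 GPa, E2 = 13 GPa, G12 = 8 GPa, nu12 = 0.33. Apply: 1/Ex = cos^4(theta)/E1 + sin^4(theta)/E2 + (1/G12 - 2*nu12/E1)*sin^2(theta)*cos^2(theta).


cos^4(45) = 0.25, sin^4(45) = 0.25, sin^2(45)*cos^2(45) = 0.25
1/G12 - 2*nu12/E1 = 1/8 - 2*0.33/132 = 0.12 GPa^-1
1/Ex = 0.25/132 + 0.25/13 + 0.12*0.25 = 0.0511247 GPa^-1
Ex = 19.56 GPa

19.56 GPa


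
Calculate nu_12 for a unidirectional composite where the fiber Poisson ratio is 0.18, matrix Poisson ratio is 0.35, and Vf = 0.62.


nu_12 = nu_f*Vf + nu_m*(1-Vf) = 0.18*0.62 + 0.35*0.38 = 0.2446

0.2446


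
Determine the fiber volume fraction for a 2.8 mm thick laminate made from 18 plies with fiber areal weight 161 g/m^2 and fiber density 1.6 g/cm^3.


Vf = n * FAW / (rho_f * h * 1000) = 18 * 161 / (1.6 * 2.8 * 1000) = 0.6469

0.6469


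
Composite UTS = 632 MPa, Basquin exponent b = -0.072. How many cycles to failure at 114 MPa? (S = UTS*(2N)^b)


N = 0.5 * (S/UTS)^(1/b) = 0.5 * (114/632)^(1/-0.072) = 1.0708e+10 cycles

1.0708e+10 cycles


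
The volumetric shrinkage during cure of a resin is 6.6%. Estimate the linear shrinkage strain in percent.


Linear shrinkage ≈ vol_shrink/3 = 6.6/3 = 2.2%

2.2%


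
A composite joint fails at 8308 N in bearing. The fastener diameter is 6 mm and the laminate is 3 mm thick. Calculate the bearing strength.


sigma_br = F/(d*h) = 8308/(6*3) = 461.6 MPa

461.6 MPa


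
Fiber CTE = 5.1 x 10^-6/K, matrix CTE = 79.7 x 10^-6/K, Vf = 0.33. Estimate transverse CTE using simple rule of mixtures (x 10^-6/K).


alpha_2 = alpha_f*Vf + alpha_m*(1-Vf) = 5.1*0.33 + 79.7*0.67 = 55.1 x 10^-6/K

55.1 x 10^-6/K


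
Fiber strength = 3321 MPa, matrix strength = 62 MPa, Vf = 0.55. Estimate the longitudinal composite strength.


sigma_1 = sigma_f*Vf + sigma_m*(1-Vf) = 3321*0.55 + 62*0.45 = 1854.5 MPa

1854.5 MPa


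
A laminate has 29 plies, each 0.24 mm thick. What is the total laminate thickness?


h = n * t_ply = 29 * 0.24 = 6.96 mm

6.96 mm


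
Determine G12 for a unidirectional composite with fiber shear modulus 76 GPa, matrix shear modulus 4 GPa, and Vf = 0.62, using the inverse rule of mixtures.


1/G12 = Vf/Gf + (1-Vf)/Gm = 0.62/76 + 0.38/4
G12 = 9.69 GPa

9.69 GPa


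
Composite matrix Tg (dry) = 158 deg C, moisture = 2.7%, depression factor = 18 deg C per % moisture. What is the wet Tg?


Tg_wet = Tg_dry - k*moisture = 158 - 18*2.7 = 109.4 deg C

109.4 deg C


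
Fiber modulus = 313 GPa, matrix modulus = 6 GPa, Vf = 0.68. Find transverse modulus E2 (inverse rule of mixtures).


1/E2 = Vf/Ef + (1-Vf)/Em = 0.68/313 + 0.32/6
E2 = 18.02 GPa

18.02 GPa


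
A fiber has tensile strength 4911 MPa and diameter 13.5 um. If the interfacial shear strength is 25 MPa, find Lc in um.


Lc = sigma_f * d / (2 * tau_i) = 4911 * 13.5 / (2 * 25) = 1326.0 um

1326.0 um


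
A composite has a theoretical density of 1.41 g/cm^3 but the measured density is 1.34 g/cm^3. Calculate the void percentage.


Void% = (rho_theo - rho_actual)/rho_theo * 100 = (1.41 - 1.34)/1.41 * 100 = 4.96%

4.96%


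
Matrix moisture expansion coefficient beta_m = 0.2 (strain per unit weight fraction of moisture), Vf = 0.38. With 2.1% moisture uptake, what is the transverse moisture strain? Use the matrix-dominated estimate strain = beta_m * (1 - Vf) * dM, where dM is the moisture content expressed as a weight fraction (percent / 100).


dM = 2.1/100 = 0.021
strain = beta_m * (1-Vf) * dM = 0.2 * 0.62 * 0.021 = 0.002604

0.002604


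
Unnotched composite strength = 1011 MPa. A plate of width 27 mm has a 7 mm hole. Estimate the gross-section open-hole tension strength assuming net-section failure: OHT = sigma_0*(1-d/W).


OHT = sigma_0*(1-d/W) = 1011*(1-7/27) = 748.9 MPa

748.9 MPa


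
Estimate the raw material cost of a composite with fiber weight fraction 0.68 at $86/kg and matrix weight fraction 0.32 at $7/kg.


Cost = cost_f*Wf + cost_m*Wm = 86*0.68 + 7*0.32 = $60.72/kg

$60.72/kg


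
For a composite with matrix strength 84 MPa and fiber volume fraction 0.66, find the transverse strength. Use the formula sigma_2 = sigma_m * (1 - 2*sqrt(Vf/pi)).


factor = 1 - 2*sqrt(0.66/pi) = 0.0833
sigma_2 = 84 * 0.0833 = 7.0 MPa

7.0 MPa


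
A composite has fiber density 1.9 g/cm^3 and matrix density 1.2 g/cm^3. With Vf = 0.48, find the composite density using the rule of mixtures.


rho_c = rho_f*Vf + rho_m*(1-Vf) = 1.9*0.48 + 1.2*0.52 = 1.536 g/cm^3

1.536 g/cm^3


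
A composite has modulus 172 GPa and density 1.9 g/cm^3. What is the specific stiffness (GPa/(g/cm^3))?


Specific stiffness = E/rho = 172/1.9 = 90.5 GPa/(g/cm^3)

90.5 GPa/(g/cm^3)


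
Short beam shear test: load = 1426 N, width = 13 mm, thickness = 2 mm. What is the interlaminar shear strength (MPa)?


ILSS = 3F/(4bh) = 3*1426/(4*13*2) = 41.13 MPa

41.13 MPa


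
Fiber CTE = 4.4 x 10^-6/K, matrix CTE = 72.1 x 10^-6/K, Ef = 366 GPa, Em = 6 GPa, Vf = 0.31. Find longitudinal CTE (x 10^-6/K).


E1 = Ef*Vf + Em*(1-Vf) = 117.6
alpha_1 = (alpha_f*Ef*Vf + alpha_m*Em*(1-Vf))/E1 = 6.78 x 10^-6/K

6.78 x 10^-6/K


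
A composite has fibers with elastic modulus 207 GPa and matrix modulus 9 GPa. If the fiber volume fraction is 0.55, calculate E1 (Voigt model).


E1 = Ef*Vf + Em*(1-Vf) = 207*0.55 + 9*0.45 = 117.9 GPa

117.9 GPa


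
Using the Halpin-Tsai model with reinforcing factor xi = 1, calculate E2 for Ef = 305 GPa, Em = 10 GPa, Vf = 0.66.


eta = (Ef/Em - 1)/(Ef/Em + xi) = (30.5 - 1)/(30.5 + 1) = 0.9365
E2 = Em*(1+xi*eta*Vf)/(1-eta*Vf) = 42.37 GPa

42.37 GPa


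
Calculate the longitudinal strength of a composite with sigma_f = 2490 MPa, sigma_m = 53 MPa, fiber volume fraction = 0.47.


sigma_1 = sigma_f*Vf + sigma_m*(1-Vf) = 2490*0.47 + 53*0.53 = 1198.4 MPa

1198.4 MPa


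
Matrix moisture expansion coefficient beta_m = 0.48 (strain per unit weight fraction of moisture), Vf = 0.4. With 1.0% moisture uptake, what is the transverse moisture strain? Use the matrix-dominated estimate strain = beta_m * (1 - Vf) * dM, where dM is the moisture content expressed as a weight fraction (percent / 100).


dM = 1.0/100 = 0.01
strain = beta_m * (1-Vf) * dM = 0.48 * 0.6 * 0.01 = 0.00288

0.00288


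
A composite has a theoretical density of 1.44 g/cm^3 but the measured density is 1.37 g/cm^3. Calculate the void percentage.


Void% = (rho_theo - rho_actual)/rho_theo * 100 = (1.44 - 1.37)/1.44 * 100 = 4.86%

4.86%


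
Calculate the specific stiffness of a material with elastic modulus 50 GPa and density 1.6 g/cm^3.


Specific stiffness = E/rho = 50/1.6 = 31.3 GPa/(g/cm^3)

31.3 GPa/(g/cm^3)


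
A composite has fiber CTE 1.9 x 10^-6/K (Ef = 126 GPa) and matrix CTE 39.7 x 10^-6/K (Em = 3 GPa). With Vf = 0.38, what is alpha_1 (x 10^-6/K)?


E1 = Ef*Vf + Em*(1-Vf) = 49.74
alpha_1 = (alpha_f*Ef*Vf + alpha_m*Em*(1-Vf))/E1 = 3.31 x 10^-6/K

3.31 x 10^-6/K


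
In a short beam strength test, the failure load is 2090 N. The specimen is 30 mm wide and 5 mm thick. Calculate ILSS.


ILSS = 3F/(4bh) = 3*2090/(4*30*5) = 10.45 MPa

10.45 MPa


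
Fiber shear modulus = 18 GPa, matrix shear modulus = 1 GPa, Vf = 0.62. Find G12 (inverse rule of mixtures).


1/G12 = Vf/Gf + (1-Vf)/Gm = 0.62/18 + 0.38/1
G12 = 2.41 GPa

2.41 GPa


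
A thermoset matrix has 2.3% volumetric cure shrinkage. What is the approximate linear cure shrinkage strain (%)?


Linear shrinkage ≈ vol_shrink/3 = 2.3/3 = 0.767%

0.767%


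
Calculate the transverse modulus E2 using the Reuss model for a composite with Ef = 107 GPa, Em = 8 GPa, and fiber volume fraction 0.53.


1/E2 = Vf/Ef + (1-Vf)/Em = 0.53/107 + 0.47/8
E2 = 15.7 GPa

15.7 GPa


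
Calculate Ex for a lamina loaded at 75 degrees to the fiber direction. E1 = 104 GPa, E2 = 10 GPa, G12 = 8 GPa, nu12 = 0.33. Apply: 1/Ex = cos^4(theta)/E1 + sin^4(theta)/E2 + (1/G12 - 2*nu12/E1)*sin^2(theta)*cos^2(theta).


cos^4(75) = 0.004487, sin^4(75) = 0.870513, sin^2(75)*cos^2(75) = 0.0625
1/G12 - 2*nu12/E1 = 1/8 - 2*0.33/104 = 0.118654 GPa^-1
1/Ex = 0.004487/104 + 0.870513/10 + 0.118654*0.0625 = 0.0945103 GPa^-1
Ex = 10.58 GPa

10.58 GPa


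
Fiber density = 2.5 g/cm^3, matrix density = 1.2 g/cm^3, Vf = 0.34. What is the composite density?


rho_c = rho_f*Vf + rho_m*(1-Vf) = 2.5*0.34 + 1.2*0.66 = 1.642 g/cm^3

1.642 g/cm^3


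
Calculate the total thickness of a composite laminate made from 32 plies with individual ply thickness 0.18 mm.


h = n * t_ply = 32 * 0.18 = 5.76 mm

5.76 mm


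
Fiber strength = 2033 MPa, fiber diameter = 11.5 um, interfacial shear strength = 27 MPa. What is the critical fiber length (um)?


Lc = sigma_f * d / (2 * tau_i) = 2033 * 11.5 / (2 * 27) = 433.0 um

433.0 um


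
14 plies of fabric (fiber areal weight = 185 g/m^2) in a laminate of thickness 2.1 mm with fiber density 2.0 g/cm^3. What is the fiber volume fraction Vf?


Vf = n * FAW / (rho_f * h * 1000) = 14 * 185 / (2.0 * 2.1 * 1000) = 0.6167

0.6167


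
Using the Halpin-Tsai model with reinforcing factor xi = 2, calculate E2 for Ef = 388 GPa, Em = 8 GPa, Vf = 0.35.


eta = (Ef/Em - 1)/(Ef/Em + xi) = (48.5 - 1)/(48.5 + 2) = 0.9406
E2 = Em*(1+xi*eta*Vf)/(1-eta*Vf) = 19.78 GPa

19.78 GPa


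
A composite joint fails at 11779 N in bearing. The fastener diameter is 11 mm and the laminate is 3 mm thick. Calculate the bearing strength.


sigma_br = F/(d*h) = 11779/(11*3) = 356.9 MPa

356.9 MPa


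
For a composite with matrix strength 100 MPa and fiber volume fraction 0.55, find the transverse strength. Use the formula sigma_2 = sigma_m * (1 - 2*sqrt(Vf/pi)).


factor = 1 - 2*sqrt(0.55/pi) = 0.1632
sigma_2 = 100 * 0.1632 = 16.32 MPa

16.32 MPa


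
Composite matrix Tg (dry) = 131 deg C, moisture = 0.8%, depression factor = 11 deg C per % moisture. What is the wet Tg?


Tg_wet = Tg_dry - k*moisture = 131 - 11*0.8 = 122.2 deg C

122.2 deg C


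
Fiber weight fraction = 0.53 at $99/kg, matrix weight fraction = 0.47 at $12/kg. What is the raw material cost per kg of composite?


Cost = cost_f*Wf + cost_m*Wm = 99*0.53 + 12*0.47 = $58.11/kg

$58.11/kg


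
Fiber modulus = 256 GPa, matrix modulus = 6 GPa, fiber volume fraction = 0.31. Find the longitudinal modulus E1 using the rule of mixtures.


E1 = Ef*Vf + Em*(1-Vf) = 256*0.31 + 6*0.69 = 83.5 GPa

83.5 GPa


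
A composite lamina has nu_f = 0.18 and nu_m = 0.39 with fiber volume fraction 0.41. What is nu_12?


nu_12 = nu_f*Vf + nu_m*(1-Vf) = 0.18*0.41 + 0.39*0.59 = 0.3039

0.3039


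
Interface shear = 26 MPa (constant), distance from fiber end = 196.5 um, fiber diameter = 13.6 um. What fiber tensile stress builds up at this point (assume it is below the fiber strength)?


Force balance: sigma_f * (pi*d^2/4) = tau * (pi*d) * x  ->  sigma_f = 4 * tau * x / d
sigma_f = 4 * 26 * 196.5 / 13.6 = 1502.6 MPa

1502.6 MPa


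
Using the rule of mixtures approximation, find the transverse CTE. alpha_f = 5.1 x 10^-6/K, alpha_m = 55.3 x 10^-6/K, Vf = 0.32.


alpha_2 = alpha_f*Vf + alpha_m*(1-Vf) = 5.1*0.32 + 55.3*0.68 = 39.2 x 10^-6/K

39.2 x 10^-6/K


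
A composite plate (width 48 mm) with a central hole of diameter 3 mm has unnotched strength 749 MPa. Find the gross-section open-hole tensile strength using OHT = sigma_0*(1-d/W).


OHT = sigma_0*(1-d/W) = 749*(1-3/48) = 702.2 MPa

702.2 MPa


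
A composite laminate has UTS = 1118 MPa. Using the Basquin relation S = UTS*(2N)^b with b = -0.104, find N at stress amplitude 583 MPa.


N = 0.5 * (S/UTS)^(1/b) = 0.5 * (583/1118)^(1/-0.104) = 261.7843 cycles

261.7843 cycles


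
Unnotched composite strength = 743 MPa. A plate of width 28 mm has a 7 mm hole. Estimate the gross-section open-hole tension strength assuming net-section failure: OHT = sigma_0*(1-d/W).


OHT = sigma_0*(1-d/W) = 743*(1-7/28) = 557.3 MPa

557.3 MPa


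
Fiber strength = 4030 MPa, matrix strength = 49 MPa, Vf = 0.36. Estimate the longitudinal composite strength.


sigma_1 = sigma_f*Vf + sigma_m*(1-Vf) = 4030*0.36 + 49*0.64 = 1482.2 MPa

1482.2 MPa


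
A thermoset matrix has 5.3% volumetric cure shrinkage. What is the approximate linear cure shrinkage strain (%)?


Linear shrinkage ≈ vol_shrink/3 = 5.3/3 = 1.767%

1.767%


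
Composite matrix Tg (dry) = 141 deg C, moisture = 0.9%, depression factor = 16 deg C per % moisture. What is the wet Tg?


Tg_wet = Tg_dry - k*moisture = 141 - 16*0.9 = 126.6 deg C

126.6 deg C


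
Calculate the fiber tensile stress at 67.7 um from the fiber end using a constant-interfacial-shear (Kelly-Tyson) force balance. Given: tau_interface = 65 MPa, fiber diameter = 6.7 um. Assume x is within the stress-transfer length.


Force balance: sigma_f * (pi*d^2/4) = tau * (pi*d) * x  ->  sigma_f = 4 * tau * x / d
sigma_f = 4 * 65 * 67.7 / 6.7 = 2627.2 MPa

2627.2 MPa


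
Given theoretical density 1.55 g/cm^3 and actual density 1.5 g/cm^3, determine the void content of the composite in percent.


Void% = (rho_theo - rho_actual)/rho_theo * 100 = (1.55 - 1.5)/1.55 * 100 = 3.23%

3.23%


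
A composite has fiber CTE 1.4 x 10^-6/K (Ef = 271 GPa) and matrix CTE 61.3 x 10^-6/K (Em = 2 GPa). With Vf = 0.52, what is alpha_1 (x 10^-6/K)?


E1 = Ef*Vf + Em*(1-Vf) = 141.88
alpha_1 = (alpha_f*Ef*Vf + alpha_m*Em*(1-Vf))/E1 = 1.81 x 10^-6/K

1.81 x 10^-6/K


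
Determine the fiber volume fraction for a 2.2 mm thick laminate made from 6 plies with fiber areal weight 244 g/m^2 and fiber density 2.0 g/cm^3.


Vf = n * FAW / (rho_f * h * 1000) = 6 * 244 / (2.0 * 2.2 * 1000) = 0.3327

0.3327


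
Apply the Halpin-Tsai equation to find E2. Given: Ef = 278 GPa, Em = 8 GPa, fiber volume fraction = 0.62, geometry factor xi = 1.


eta = (Ef/Em - 1)/(Ef/Em + xi) = (34.75 - 1)/(34.75 + 1) = 0.9441
E2 = Em*(1+xi*eta*Vf)/(1-eta*Vf) = 30.58 GPa

30.58 GPa


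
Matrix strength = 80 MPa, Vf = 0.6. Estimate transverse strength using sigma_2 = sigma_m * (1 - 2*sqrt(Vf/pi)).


factor = 1 - 2*sqrt(0.6/pi) = 0.126
sigma_2 = 80 * 0.126 = 10.08 MPa

10.08 MPa


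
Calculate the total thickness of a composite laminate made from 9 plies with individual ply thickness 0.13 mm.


h = n * t_ply = 9 * 0.13 = 1.17 mm

1.17 mm


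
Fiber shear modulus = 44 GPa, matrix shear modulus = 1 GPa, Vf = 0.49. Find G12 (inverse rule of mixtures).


1/G12 = Vf/Gf + (1-Vf)/Gm = 0.49/44 + 0.51/1
G12 = 1.92 GPa

1.92 GPa


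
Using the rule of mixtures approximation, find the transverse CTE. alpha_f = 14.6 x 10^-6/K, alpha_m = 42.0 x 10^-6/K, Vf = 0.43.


alpha_2 = alpha_f*Vf + alpha_m*(1-Vf) = 14.6*0.43 + 42.0*0.57 = 30.2 x 10^-6/K

30.2 x 10^-6/K


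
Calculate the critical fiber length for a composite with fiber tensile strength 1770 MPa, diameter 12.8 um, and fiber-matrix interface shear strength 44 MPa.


Lc = sigma_f * d / (2 * tau_i) = 1770 * 12.8 / (2 * 44) = 257.5 um

257.5 um


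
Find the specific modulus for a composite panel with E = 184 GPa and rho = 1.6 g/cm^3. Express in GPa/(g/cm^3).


Specific stiffness = E/rho = 184/1.6 = 115.0 GPa/(g/cm^3)

115.0 GPa/(g/cm^3)


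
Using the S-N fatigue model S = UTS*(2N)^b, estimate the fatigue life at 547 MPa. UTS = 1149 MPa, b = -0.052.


N = 0.5 * (S/UTS)^(1/b) = 0.5 * (547/1149)^(1/-0.052) = 790088.6425 cycles

790088.6425 cycles


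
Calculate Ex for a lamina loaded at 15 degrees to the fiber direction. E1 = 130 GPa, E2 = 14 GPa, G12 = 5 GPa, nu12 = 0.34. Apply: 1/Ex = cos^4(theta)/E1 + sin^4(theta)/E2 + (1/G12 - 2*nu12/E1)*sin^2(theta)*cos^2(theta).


cos^4(15) = 0.870513, sin^4(15) = 0.004487, sin^2(15)*cos^2(15) = 0.0625
1/G12 - 2*nu12/E1 = 1/5 - 2*0.34/130 = 0.194769 GPa^-1
1/Ex = 0.870513/130 + 0.004487/14 + 0.194769*0.0625 = 0.0191899 GPa^-1
Ex = 52.11 GPa

52.11 GPa


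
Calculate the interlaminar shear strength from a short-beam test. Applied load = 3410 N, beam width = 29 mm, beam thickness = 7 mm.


ILSS = 3F/(4bh) = 3*3410/(4*29*7) = 12.6 MPa

12.6 MPa


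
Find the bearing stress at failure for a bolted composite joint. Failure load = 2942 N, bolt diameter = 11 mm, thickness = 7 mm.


sigma_br = F/(d*h) = 2942/(11*7) = 38.2 MPa

38.2 MPa


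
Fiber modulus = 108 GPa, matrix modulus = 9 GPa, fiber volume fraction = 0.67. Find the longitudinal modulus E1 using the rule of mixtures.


E1 = Ef*Vf + Em*(1-Vf) = 108*0.67 + 9*0.33 = 75.33 GPa

75.33 GPa


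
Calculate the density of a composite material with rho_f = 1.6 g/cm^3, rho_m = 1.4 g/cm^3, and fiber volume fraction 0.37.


rho_c = rho_f*Vf + rho_m*(1-Vf) = 1.6*0.37 + 1.4*0.63 = 1.474 g/cm^3

1.474 g/cm^3


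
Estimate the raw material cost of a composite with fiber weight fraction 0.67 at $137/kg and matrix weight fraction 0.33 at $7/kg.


Cost = cost_f*Wf + cost_m*Wm = 137*0.67 + 7*0.33 = $94.1/kg

$94.1/kg


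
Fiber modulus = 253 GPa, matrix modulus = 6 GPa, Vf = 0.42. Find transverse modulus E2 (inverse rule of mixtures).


1/E2 = Vf/Ef + (1-Vf)/Em = 0.42/253 + 0.58/6
E2 = 10.17 GPa

10.17 GPa


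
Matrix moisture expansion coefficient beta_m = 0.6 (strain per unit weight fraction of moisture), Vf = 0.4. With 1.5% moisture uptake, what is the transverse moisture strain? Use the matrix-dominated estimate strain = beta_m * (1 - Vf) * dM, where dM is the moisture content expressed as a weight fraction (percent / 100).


dM = 1.5/100 = 0.015
strain = beta_m * (1-Vf) * dM = 0.6 * 0.6 * 0.015 = 0.0054

0.0054
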